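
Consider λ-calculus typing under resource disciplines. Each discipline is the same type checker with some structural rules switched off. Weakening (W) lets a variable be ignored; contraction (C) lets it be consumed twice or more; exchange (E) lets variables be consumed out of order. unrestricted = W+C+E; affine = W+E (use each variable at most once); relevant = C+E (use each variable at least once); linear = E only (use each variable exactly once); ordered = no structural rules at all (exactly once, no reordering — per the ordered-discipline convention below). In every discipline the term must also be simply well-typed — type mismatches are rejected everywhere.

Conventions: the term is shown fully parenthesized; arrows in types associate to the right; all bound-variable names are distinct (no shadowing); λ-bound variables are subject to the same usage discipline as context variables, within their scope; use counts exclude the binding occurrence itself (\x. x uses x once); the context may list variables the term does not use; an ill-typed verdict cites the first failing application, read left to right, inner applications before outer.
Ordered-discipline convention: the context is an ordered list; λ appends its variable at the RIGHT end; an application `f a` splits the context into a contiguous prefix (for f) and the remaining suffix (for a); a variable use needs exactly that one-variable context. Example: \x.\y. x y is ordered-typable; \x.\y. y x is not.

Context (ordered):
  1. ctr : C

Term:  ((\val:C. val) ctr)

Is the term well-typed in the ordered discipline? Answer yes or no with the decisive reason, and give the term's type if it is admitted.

yes — ctr, val: once each, no exchange needed; term : C
counts: ctr: 1; val [bound]: 1
order of uses: val, ctr
typing: well-typed at C
per-discipline verdicts: ordered ✓; linear ✓; affine ✓; relevant ✓; unrestricted ✓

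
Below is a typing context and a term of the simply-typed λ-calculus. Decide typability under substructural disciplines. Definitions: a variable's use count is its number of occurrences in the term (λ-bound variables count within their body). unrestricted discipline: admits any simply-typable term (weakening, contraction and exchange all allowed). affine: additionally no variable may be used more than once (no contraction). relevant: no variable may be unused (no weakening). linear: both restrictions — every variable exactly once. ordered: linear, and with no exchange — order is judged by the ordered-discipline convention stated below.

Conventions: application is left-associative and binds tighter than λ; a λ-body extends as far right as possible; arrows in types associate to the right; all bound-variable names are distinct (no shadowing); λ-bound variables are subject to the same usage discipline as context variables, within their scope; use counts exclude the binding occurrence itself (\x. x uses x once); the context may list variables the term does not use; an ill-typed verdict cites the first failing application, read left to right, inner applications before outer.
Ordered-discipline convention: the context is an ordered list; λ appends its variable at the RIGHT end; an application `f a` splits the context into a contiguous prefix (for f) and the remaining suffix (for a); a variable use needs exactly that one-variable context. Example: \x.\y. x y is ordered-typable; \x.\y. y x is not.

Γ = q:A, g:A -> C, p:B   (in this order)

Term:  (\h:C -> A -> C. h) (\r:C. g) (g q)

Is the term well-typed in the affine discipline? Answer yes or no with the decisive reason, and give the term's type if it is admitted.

no — g ×2 used more than once (contraction)
use counts: q: 1, g: 2, p: 0, h (λ-bound): 1, r (λ-bound): 0
left-to-right use order: h, g, g, q
typing: well-typed at A -> C
summary: ordered ✗ · linear ✗ · affine ✗ · relevant ✗ · unrestricted ✓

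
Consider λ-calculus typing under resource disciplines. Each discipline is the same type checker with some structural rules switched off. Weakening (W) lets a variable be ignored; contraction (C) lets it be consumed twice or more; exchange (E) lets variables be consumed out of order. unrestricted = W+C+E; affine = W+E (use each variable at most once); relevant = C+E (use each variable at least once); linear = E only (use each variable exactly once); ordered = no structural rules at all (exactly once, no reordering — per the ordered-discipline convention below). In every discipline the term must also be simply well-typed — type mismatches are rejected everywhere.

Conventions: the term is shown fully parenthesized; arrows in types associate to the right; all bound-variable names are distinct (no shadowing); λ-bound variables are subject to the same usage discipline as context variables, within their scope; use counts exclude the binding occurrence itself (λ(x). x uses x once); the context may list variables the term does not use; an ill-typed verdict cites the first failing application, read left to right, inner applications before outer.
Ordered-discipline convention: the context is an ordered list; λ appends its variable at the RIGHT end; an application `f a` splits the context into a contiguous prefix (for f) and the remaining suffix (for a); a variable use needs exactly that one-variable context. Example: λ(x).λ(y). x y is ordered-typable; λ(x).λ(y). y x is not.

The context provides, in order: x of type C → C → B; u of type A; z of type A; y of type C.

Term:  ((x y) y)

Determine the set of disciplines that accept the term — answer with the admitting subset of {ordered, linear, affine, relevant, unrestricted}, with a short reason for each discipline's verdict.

admitting disciplines: unrestricted
variable uses: x=1; u=0; z=0; y=2
uses in reading order: x, y, y
typing: the term checks, with type B
ordered: ✗, y ×2 used more than once (contraction); unused: u, z — weakening required
linear: ✗, y ×2 used more than once (contraction); unused: u, z — weakening required
affine: ✗, y ×2 used more than once (contraction)
relevant: ✗, unused: u, z — weakening required
unrestricted: ✓, typability at B is all that's needed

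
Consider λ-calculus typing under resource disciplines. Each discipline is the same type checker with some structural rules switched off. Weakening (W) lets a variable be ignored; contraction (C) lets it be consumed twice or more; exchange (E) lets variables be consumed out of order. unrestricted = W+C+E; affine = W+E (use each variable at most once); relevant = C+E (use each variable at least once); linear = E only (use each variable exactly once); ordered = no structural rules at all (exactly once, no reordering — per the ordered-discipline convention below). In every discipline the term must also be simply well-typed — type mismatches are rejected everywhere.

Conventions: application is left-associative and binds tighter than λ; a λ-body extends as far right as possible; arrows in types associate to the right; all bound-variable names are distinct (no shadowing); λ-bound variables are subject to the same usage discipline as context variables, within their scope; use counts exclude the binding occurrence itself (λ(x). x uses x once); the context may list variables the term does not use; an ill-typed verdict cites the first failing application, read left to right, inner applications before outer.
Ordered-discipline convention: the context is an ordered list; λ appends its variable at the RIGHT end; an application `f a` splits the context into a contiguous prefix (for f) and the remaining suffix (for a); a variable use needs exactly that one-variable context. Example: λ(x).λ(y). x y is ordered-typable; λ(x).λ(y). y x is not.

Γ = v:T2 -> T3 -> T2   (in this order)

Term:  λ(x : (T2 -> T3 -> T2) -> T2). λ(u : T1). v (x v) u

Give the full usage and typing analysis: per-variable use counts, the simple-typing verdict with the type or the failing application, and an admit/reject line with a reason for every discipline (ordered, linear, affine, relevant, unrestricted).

usage: v=2, x [bound]=1, u [bound]=1
use order (left to right): v, x, v, u
typing: ill-typed: an argument T1 mismatches the expected T3
ordered: ✗ — a type mismatch blocks all five
linear: ✗ — the type mismatch rejects it
affine: ✗ — not simply typable
relevant: ✗ — fails simple typing
unrestricted: ✗ — a type mismatch blocks all five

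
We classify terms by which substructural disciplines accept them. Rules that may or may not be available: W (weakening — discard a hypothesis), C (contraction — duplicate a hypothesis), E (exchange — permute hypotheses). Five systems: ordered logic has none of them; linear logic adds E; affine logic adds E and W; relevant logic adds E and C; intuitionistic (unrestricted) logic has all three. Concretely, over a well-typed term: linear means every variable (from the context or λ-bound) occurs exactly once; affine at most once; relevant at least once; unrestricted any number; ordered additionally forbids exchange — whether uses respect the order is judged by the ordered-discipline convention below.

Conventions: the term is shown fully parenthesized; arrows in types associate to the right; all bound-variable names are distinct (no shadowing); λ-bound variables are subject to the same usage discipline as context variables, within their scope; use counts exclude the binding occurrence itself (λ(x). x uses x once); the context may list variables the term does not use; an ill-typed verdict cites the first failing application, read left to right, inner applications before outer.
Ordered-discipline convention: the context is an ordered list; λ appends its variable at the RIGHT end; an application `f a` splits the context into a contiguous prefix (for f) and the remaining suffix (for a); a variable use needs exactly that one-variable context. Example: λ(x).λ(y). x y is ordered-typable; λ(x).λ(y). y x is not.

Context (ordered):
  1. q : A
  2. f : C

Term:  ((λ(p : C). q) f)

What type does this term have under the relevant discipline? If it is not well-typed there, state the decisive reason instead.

not well-typed under relevant — p left unused
counts: q=1, f=1, p (λ-bound)=0
order of uses: q, f
typing: well-typed — term : A
all disciplines: ordered ✗, linear ✗, affine ✓, relevant ✗, unrestricted ✓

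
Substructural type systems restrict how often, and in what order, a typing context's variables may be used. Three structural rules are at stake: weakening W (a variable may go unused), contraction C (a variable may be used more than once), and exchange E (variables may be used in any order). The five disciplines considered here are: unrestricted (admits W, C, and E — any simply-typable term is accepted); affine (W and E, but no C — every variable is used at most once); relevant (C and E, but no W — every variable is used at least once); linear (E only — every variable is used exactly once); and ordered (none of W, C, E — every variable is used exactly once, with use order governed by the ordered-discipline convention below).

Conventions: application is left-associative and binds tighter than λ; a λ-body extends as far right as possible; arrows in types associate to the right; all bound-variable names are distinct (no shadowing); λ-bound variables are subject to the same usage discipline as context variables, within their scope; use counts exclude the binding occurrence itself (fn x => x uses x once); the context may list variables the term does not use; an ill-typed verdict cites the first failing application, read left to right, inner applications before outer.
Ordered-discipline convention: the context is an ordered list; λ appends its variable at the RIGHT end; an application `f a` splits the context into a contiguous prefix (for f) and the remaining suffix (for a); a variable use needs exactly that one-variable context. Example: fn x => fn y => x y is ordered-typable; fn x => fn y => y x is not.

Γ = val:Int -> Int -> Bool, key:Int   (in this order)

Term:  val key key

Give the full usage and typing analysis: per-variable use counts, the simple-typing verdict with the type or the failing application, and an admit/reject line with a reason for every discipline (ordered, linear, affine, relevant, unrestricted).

variable uses: val=1, key=2
uses in reading order: val, key, key
typing: well-typed — term : Bool
ordered ✗ (repeated use of key ×2)
linear ✗ (repeated use of key ×2)
affine ✗ (repeated use of key ×2)
relevant ✓ (at least one use each (val, key))
unrestricted ✓ (simply typable at Bool; W, C, E all held)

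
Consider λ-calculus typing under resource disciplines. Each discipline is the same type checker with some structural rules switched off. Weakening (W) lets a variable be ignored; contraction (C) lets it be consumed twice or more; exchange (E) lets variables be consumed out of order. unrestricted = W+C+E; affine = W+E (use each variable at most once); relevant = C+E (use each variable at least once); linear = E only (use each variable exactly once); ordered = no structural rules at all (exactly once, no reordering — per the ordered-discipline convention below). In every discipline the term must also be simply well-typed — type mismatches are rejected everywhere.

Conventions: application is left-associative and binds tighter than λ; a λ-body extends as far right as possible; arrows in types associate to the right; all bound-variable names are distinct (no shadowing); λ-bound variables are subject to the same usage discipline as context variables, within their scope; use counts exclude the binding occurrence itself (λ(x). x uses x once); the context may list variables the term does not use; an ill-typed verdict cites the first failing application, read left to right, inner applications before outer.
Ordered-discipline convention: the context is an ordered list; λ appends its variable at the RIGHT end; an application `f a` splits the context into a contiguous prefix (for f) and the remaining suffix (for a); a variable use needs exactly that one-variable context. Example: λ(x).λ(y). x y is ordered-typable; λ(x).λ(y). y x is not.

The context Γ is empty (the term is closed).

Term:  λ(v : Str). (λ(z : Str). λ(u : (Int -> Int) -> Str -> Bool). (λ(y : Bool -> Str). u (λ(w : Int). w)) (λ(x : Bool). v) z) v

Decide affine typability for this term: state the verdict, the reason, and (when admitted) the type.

no — v ×2 used more than once (contraction)
usage: v (bound)=2, z (bound)=1, u (bound)=1, y (bound)=0, w (bound)=1, x (bound)=0
use order (left to right): u, w, v, z, v
typing: well-typed — term : Str -> ((Int -> Int) -> Str -> Bool) -> Bool
all disciplines: ordered ✗, linear ✗, affine ✗, relevant ✗, unrestricted ✓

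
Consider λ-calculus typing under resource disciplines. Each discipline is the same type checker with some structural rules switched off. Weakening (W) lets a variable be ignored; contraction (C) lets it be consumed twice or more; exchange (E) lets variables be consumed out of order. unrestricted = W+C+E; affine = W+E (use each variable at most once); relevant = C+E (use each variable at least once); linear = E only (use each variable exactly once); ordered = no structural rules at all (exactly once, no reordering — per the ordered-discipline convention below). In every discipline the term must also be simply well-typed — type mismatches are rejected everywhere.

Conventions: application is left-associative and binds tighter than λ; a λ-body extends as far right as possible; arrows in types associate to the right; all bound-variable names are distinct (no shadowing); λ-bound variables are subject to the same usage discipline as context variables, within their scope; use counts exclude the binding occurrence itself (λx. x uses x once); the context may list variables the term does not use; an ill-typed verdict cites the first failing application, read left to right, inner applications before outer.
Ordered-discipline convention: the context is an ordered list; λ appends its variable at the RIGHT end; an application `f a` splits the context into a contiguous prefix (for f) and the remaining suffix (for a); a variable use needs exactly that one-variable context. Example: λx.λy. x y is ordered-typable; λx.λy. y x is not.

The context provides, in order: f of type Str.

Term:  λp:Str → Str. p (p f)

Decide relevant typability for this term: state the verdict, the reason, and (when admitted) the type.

yes — none of f, p goes unused; term : (Str → Str) → Str
variable uses: f ×1, p [bound] ×2
use order (left to right): p, p, f
typing: the term checks, with type (Str → Str) → Str
per-discipline verdicts: ordered ✗, linear ✗, affine ✗, relevant ✓, unrestricted ✓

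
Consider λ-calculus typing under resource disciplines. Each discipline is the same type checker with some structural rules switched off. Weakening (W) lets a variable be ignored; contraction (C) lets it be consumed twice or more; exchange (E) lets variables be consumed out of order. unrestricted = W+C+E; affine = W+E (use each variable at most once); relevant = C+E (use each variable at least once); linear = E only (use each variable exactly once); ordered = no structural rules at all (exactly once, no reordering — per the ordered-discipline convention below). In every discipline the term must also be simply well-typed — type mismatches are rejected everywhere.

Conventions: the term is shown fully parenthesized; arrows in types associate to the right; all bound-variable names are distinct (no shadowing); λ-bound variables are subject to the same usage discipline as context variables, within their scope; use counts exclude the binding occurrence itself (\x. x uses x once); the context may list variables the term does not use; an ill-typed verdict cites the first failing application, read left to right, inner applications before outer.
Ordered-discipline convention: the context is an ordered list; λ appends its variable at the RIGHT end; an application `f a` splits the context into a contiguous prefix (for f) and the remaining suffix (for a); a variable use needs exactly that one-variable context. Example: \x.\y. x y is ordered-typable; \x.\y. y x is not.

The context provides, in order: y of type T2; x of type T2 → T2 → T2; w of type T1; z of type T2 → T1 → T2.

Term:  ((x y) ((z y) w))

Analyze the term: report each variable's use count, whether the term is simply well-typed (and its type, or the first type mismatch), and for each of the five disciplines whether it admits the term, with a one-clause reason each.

usage: y: 2; x: 1; w: 1; z: 1
order of uses: x, y, z, y, w
typing: ✓ — T2
ordered ✗ (repeated use of y ×2)
linear ✗ (repeated use of y ×2)
affine ✗ (repeated use of y ×2)
relevant ✓ (none of y, x, w, z goes unused)
unrestricted ✓ (type-checks (T2) and nothing is barred)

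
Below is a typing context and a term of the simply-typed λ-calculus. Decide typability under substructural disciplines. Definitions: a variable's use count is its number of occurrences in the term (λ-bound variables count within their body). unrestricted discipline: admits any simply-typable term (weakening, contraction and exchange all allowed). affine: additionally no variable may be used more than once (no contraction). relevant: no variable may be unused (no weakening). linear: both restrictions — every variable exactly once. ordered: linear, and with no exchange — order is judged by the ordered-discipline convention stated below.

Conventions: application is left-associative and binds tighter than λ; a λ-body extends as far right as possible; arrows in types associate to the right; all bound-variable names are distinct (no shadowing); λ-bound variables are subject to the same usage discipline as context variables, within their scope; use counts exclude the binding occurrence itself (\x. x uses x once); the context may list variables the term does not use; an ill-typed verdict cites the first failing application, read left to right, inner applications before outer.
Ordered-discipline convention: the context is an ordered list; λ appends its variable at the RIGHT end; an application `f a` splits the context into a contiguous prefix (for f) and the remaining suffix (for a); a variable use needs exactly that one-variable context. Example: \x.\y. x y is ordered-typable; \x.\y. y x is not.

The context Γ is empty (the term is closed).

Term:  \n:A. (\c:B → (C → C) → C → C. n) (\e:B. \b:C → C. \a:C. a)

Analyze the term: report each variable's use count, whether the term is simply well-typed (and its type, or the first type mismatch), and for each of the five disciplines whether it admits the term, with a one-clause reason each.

variable uses: n (bound) ×1, c (bound) ×0, e (bound) ×0, b (bound) ×0, a (bound) ×1
left-to-right use order: n, a
typing: the term checks, with type A → A
ordered: ✗, unused: c, e, b — weakening required
linear: ✗, unused: c, e, b — weakening required
affine: ✓, at most one use each (n, c, e, b, a)
relevant: ✗, unused: c, e, b — weakening required
unrestricted: ✓, type-checks (A → A) and nothing is barred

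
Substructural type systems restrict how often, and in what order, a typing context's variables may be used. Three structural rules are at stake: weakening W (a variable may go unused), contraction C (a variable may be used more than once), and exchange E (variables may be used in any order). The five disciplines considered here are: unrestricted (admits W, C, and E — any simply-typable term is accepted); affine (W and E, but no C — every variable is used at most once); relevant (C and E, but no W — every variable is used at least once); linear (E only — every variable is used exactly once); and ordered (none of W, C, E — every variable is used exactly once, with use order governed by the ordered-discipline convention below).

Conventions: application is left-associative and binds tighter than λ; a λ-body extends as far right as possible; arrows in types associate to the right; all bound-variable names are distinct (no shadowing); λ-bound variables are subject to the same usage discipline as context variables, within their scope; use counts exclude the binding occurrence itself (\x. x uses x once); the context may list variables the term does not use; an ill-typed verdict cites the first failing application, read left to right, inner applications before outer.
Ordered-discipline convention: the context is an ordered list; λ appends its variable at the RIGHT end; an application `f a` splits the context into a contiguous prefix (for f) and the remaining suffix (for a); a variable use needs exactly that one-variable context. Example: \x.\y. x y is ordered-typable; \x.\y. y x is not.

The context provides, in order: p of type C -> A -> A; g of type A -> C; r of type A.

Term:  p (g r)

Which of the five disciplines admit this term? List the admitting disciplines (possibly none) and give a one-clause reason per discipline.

admitted by: ordered, linear, affine, relevant, unrestricted
counts: p: 1, g: 1, r: 1
order of uses: p, g, r
typing: the term checks, with type A -> A
ordered ✓ (p, g, r once each; derivable with no W/C/E)
linear ✓ (exactly-once usage across p, g, r)
affine ✓ (p, g, r: no repeats, contraction unneeded)
relevant ✓ (every one of p, g, r appears)
unrestricted ✓ (well-typed at A -> A; no restrictions here)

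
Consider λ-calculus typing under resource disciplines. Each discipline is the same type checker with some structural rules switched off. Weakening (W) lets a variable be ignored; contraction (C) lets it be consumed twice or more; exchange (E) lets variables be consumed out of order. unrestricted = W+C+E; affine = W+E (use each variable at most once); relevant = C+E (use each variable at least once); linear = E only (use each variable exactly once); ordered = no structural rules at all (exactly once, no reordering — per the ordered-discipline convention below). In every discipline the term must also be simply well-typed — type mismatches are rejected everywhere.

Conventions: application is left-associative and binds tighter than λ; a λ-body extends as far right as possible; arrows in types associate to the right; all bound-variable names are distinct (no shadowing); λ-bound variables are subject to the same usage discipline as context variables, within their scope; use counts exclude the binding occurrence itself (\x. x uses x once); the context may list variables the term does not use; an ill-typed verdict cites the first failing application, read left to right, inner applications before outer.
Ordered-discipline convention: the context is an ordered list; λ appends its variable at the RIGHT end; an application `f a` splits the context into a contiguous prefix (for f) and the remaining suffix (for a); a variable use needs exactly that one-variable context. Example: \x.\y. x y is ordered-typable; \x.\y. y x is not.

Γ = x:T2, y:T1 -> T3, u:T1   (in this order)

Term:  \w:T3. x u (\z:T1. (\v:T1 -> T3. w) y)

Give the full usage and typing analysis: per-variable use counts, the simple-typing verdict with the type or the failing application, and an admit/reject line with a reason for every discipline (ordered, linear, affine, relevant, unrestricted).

counts: x: 1, y: 1, u: 1, w [bound]: 1, z [bound]: 0, v [bound]: 0
uses in reading order: x, u, w, y
typing: ill-typed: non-arrow in function slot: T2
ordered: ✗ — a type mismatch blocks all five
linear: ✗ — the type mismatch rejects it
affine: ✗ — not simply typable
relevant: ✗ — fails simple typing
unrestricted: ✗ — a type mismatch blocks all five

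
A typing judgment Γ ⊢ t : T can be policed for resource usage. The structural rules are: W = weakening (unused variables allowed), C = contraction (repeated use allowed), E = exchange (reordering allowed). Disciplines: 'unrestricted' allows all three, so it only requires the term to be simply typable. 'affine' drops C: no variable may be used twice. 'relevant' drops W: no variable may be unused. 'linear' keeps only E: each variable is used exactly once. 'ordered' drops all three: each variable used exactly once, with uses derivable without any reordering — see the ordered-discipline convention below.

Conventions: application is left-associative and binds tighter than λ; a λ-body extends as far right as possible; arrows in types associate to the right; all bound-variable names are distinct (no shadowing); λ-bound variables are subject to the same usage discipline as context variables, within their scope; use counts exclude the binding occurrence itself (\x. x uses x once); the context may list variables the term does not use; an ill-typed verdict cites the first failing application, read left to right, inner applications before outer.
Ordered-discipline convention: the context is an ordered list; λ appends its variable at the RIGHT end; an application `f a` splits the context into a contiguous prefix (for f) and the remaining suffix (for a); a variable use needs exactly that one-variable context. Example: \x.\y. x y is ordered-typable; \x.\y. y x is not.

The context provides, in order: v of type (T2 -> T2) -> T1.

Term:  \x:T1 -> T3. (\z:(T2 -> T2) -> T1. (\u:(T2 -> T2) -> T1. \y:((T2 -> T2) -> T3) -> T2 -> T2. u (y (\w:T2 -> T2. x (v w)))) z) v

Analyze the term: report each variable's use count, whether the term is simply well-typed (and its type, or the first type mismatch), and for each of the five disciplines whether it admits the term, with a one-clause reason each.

counts: v: 2; x (bound): 1; z (bound): 1; u (bound): 1; y (bound): 1; w (bound): 1
use order (left to right): u, y, x, v, w, z, v
typing: well-typed at (T1 -> T3) -> (((T2 -> T2) -> T3) -> T2 -> T2) -> T1
ordered ✗ (v ×2 used more than once (contraction))
linear ✗ (v ×2 used more than once (contraction))
affine ✗ (v ×2 used more than once (contraction))
relevant ✓ (v, x, z, u, y, w: all used, weakening unneeded)
unrestricted ✓ (type-checks ((T1 -> T3) -> (((T2 -> T2) -> T3) -> T2 -> T2) -> T1) and nothing is barred)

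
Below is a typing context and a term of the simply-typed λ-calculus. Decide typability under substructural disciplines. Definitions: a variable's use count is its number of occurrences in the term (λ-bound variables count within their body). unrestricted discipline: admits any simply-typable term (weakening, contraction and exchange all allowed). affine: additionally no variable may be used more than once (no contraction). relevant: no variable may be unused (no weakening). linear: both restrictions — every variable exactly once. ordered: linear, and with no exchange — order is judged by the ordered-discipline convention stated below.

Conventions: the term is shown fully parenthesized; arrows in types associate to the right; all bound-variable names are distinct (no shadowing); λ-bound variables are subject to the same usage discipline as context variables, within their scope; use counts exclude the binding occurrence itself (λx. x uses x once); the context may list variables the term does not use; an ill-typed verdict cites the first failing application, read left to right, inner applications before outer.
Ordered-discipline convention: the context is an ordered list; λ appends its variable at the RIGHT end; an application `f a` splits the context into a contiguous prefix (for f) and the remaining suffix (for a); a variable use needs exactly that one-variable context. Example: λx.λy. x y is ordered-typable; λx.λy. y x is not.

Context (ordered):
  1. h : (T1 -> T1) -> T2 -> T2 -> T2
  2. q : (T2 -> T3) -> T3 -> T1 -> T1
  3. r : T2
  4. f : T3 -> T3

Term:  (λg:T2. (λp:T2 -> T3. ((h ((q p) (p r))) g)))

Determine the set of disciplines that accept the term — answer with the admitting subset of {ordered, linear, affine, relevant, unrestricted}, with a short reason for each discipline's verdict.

admitting disciplines: unrestricted
counts: h ×1; q ×1; r ×1; f ×0; g (λ-bound) ×1; p (λ-bound) ×2
use order (left to right): h, q, p, p, r, g
typing: the term checks, with type T2 -> (T2 -> T3) -> T2 -> T2
ordered: ✗, repeated use of p ×2; f never used (weakening)
linear: ✗, repeated use of p ×2; f never used (weakening)
affine: ✗, repeated use of p ×2
relevant: ✗, f never used (weakening)
unrestricted: ✓, type-checks (T2 -> (T2 -> T3) -> T2 -> T2) and nothing is barred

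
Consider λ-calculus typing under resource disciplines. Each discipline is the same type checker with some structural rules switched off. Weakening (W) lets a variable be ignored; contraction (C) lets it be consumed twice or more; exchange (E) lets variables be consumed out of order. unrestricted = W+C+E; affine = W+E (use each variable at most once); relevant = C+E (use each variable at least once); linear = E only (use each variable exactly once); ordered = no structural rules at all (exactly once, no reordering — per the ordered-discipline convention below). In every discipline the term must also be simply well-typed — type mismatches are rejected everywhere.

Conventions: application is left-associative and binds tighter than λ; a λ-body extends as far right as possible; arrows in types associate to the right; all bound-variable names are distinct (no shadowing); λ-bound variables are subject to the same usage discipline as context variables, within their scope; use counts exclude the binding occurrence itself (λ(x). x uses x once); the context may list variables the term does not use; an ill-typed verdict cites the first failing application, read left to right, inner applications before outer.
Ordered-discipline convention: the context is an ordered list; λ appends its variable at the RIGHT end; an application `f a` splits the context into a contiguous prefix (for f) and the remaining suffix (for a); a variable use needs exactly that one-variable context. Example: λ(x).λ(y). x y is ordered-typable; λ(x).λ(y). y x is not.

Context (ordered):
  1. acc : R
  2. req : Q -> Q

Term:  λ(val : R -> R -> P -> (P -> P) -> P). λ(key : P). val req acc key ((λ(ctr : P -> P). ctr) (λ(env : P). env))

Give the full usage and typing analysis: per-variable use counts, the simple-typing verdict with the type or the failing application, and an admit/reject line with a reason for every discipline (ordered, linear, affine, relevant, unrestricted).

counts: acc: 1; req: 1; val (λ-bound): 1; key (λ-bound): 1; ctr (λ-bound): 1; env (λ-bound): 1
order of uses: val, req, acc, key, ctr, env
typing: ill-typed: a function awaiting R gets Q -> Q
ordered: ✗ — a type mismatch blocks all five
linear: ✗ — the type mismatch rejects it
affine: ✗ — not simply typable
relevant: ✗ — fails simple typing
unrestricted: ✗ — a type mismatch blocks all five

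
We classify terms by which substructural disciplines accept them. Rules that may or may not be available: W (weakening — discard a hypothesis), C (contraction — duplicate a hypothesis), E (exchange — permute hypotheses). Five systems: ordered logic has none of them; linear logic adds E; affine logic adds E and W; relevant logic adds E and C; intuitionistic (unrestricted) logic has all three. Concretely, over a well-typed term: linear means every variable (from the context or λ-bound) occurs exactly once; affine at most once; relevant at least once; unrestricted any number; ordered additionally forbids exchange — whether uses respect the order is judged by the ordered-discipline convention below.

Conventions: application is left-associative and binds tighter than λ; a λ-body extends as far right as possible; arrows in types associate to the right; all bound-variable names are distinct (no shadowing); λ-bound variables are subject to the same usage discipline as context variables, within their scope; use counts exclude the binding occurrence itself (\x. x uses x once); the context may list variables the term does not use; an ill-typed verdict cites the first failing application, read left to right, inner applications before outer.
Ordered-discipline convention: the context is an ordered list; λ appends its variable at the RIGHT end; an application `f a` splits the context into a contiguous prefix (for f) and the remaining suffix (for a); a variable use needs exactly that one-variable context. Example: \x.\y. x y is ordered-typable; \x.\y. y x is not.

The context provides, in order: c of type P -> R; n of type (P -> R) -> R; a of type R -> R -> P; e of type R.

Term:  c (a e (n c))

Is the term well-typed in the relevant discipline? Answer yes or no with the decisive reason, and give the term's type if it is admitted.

yes — every one of c, n, a, e appears; term : R
counts: c=2, n=1, a=1, e=1
left-to-right use order: c, a, e, n, c
typing: well-typed — term : R
summary: ordered ✗; linear ✗; affine ✗; relevant ✓; unrestricted ✓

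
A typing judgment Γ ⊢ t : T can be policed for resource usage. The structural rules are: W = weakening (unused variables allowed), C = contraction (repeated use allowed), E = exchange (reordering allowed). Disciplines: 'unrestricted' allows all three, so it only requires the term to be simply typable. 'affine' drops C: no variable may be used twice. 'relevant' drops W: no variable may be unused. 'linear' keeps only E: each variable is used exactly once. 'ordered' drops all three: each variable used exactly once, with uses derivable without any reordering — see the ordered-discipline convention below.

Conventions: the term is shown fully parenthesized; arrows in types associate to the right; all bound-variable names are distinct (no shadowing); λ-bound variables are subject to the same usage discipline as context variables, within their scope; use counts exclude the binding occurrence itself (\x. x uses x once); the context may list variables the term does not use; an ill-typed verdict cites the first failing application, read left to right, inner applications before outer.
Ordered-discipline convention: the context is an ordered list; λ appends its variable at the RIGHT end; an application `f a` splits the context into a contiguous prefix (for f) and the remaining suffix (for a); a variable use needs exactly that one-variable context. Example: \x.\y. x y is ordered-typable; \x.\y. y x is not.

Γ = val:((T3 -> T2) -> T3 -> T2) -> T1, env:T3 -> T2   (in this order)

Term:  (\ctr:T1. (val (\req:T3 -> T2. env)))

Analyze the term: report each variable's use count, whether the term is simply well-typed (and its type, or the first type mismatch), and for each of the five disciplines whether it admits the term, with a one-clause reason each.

use counts: val=1, env=1, ctr (λ-bound)=0, req (λ-bound)=0
uses in reading order: val, env
typing: the term checks, with type T1 -> T1
ordered: ✗, unused: ctr, req — weakening required
linear: ✗, unused: ctr, req — weakening required
affine: ✓, none of val, env, ctr, req used more than once
relevant: ✗, unused: ctr, req — weakening required
unrestricted: ✓, well-typed at T1 -> T1; no restrictions here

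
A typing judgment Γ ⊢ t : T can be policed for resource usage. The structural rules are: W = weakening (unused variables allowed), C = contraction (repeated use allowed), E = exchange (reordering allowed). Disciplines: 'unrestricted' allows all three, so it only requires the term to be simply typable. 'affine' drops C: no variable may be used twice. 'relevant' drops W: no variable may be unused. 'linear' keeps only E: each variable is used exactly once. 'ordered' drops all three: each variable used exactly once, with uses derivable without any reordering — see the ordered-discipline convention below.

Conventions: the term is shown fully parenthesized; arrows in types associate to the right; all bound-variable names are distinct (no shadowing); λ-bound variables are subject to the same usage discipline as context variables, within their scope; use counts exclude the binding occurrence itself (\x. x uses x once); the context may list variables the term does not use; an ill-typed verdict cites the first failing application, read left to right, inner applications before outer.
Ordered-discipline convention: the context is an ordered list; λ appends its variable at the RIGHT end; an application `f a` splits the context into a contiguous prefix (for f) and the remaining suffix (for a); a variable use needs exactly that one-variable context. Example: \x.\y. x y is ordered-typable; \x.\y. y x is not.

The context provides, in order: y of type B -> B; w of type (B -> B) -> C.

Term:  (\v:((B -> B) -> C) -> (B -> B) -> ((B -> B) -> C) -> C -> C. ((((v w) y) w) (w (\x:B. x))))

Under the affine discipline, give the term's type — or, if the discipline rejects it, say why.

not well-typed under affine — repeated use of w ×3
counts: y ×1, w ×3, v [bound] ×1, x [bound] ×1
left-to-right use order: v, w, y, w, w, x
typing: well-typed at (((B -> B) -> C) -> (B -> B) -> ((B -> B) -> C) -> C -> C) -> C
per-discipline verdicts: ordered ✗; linear ✗; affine ✗; relevant ✓; unrestricted ✓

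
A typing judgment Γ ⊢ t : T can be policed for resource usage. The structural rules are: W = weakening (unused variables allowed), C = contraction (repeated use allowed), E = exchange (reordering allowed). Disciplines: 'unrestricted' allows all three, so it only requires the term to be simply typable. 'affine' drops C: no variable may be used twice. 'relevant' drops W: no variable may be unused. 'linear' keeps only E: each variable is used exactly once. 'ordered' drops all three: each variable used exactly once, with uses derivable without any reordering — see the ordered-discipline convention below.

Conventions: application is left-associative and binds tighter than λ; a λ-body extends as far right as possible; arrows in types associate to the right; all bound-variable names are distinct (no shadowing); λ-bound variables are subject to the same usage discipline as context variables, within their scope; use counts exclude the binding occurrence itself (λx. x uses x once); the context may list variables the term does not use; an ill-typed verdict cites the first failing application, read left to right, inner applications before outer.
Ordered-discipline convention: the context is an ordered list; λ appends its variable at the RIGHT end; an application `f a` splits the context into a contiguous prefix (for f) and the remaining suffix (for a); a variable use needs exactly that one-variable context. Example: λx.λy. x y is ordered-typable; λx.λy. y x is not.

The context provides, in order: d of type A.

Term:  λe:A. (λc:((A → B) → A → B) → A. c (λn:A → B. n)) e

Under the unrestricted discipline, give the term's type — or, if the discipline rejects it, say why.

not well-typed under unrestricted — fails simple typing
use counts: d: 0; e (λ-bound): 1; c (λ-bound): 1; n (λ-bound): 1
order of uses: c, n, e
typing: ill-typed: a function awaiting ((A → B) → A → B) → A gets A
across the five disciplines: ordered ✗ | linear ✗ | affine ✗ | relevant ✗ | unrestricted ✗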